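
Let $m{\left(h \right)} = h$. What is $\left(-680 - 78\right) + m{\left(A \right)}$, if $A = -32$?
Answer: $-790$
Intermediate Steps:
$\left(-680 - 78\right) + m{\left(A \right)} = \left(-680 - 78\right) - 32 = -758 - 32 = -790$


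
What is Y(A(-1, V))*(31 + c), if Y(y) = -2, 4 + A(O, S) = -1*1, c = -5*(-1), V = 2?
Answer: -72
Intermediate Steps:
c = 5
A(O, S) = -5 (A(O, S) = -4 - 1*1 = -4 - 1 = -5)
Y(A(-1, V))*(31 + c) = -2*(31 + 5) = -2*36 = -72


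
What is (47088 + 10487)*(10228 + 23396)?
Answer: 1935901800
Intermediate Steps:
(47088 + 10487)*(10228 + 23396) = 57575*33624 = 1935901800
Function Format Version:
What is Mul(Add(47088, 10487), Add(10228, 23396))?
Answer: 1935901800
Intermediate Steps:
Mul(Add(47088, 10487), Add(10228, 23396)) = Mul(57575, 33624) = 1935901800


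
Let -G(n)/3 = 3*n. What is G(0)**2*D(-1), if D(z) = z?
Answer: 0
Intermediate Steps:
G(n) = -9*n
G(0)**2*D(-1) = (-9*0)**2*(-1) = 0**2*(-1) = 0*(-1) = 0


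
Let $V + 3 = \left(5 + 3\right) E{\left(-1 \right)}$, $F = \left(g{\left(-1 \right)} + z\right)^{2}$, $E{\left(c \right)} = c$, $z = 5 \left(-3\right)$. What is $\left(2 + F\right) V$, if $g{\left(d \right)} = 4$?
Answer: $-1353$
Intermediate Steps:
$z = -15$
$F = 121$ ($F = \left(4 - 15\right)^{2} = \left(-11\right)^{2} = 121$)
$V = -11$ ($V = -3 + \left(5 + 3\right) \left(-1\right) = -3 + 8 \left(-1\right) = -3 - 8 = -11$)
$\left(2 + F\right) V = \left(2 + 121\right) \left(-11\right) = 123 \left(-11\right) = -1353$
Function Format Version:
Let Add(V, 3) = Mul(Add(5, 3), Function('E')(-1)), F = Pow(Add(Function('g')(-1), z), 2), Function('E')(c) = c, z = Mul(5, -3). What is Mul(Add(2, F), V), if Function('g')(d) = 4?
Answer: -1353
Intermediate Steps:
z = -15
F = 121 (F = Pow(Add(4, -15), 2) = Pow(-11, 2) = 121)
V = -11 (V = Add(-3, Mul(Add(5, 3), -1)) = Add(-3, Mul(8, -1)) = Add(-3, -8) = -11)
Mul(Add(2, F), V) = Mul(Add(2, 121), -11) = Mul(123, -11) = -1353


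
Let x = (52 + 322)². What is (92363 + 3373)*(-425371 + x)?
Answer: -27332149320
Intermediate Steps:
x = 139876 (x = 374² = 139876)
(92363 + 3373)*(-425371 + x) = (92363 + 3373)*(-425371 + 139876) = 95736*(-285495) = -27332149320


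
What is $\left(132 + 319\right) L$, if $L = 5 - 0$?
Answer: $2255$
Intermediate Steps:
$L = 5$ ($L = 5 + 0 = 5$)
$\left(132 + 319\right) L = \left(132 + 319\right) 5 = 451 \cdot 5 = 2255$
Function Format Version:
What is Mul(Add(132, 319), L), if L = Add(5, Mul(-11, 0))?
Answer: 2255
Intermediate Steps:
L = 5 (L = Add(5, 0) = 5)
Mul(Add(132, 319), L) = Mul(Add(132, 319), 5) = Mul(451, 5) = 2255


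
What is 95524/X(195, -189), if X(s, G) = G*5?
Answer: -95524/945 ≈ -101.08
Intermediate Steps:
X(s, G) = 5*G
95524/X(195, -189) = 95524/((5*(-189))) = 95524/(-945) = 95524*(-1/945) = -95524/945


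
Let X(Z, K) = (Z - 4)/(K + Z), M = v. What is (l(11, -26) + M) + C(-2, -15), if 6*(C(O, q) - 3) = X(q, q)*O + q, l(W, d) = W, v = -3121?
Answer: -139937/45 ≈ -3109.7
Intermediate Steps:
M = -3121
X(Z, K) = (-4 + Z)/(K + Z)
C(O, q) = 3 + q/6 + O*(-4 + q)/(12*q) (C(O, q) = 3 + (((-4 + q)/(q + q))*O + q)/6 = 3 + (((-4 + q)/((2*q)))*O + q)/6 = 3 + (((1/(2*q))*(-4 + q))*O + q)/6 = 3 + (((-4 + q)/(2*q))*O + q)/6 = 3 + (O*(-4 + q)/(2*q) + q)/6 = 3 + (q + O*(-4 + q)/(2*q))/6 = 3 + (q/6 + O*(-4 + q)/(12*q)) = 3 + q/6 + O*(-4 + q)/(12*q))
(l(11, -26) + M) + C(-2, -15) = (11 - 3121) + (3 + (⅙)*(-15) + (1/12)*(-2) - ⅓*(-2)/(-15)) = -3110 + (3 - 5/2 - ⅙ - ⅓*(-2)*(-1/15)) = -3110 + (3 - 5/2 - ⅙ - 2/45) = -3110 + 13/45 = -139937/45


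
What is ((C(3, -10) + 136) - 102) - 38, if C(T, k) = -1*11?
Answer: -15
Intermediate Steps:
C(T, k) = -11
((C(3, -10) + 136) - 102) - 38 = ((-11 + 136) - 102) - 38 = (125 - 102) - 38 = 23 - 38 = -15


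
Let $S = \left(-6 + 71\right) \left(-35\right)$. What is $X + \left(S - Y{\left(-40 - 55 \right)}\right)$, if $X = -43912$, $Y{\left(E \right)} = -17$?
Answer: $-46170$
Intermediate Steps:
$S = -2275$ ($S = 65 \left(-35\right) = -2275$)
$X + \left(S - Y{\left(-40 - 55 \right)}\right) = -43912 - 2258 = -46170$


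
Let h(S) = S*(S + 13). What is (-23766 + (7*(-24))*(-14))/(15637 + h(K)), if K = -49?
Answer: -21414/17401 ≈ -1.2306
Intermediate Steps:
h(S) = S*(13 + S)
(-23766 + (7*(-24))*(-14))/(15637 + h(K)) = (-23766 + (7*(-24))*(-14))/(15637 - 49*(13 - 49)) = (-23766 - 168*(-14))/(15637 - 49*(-36)) = (-23766 + 2352)/(15637 + 1764) = -21414/17401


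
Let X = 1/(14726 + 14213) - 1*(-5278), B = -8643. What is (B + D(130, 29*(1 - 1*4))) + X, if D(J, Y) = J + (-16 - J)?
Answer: -97842758/28939 ≈ -3381.0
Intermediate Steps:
D(J, Y) = -16
X = 152740043/28939 (X = 1/28939 + 5278 = 152740043/28939 ≈ 5278.0)
(B + D(130, 29*(1 - 1*4))) + X = (-8643 - 16) + 152740043/28939 = -8659 + 152740043/28939 = -97842758/28939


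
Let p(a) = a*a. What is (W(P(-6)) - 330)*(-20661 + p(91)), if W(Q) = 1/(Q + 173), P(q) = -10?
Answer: 665907820/163 ≈ 4.0853e+6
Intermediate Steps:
W(Q) = 1/(173 + Q)
p(a) = a²
(W(P(-6)) - 330)*(-20661 + p(91)) = (1/(173 - 10) - 330)*(-20661 + 91²) = (1/163 - 330)*(-20661 + 8281) = (1/163 - 330)*(-12380) = -53789/163*(-12380) = 665907820/163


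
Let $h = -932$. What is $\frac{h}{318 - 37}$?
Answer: $- \frac{932}{281} \approx -3.3167$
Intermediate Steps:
$\frac{h}{318 - 37} = - \frac{932}{318 - 37} = - \frac{932}{281}$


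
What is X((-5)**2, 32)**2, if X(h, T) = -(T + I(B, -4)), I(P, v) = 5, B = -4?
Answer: 1369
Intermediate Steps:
X(h, T) = -5 - T (X(h, T) = -(T + 5) = -(5 + T) = -5 - T)
X((-5)**2, 32)**2 = (-5 - 1*32)**2 = (-5 - 32)**2 = (-37)**2 = 1369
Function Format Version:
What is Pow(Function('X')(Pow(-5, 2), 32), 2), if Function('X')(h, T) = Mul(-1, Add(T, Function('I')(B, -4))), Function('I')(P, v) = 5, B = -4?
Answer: 1369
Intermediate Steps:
Function('X')(h, T) = Add(-5, Mul(-1, T)) (Function('X')(h, T) = Mul(-1, Add(T, 5)) = Mul(-1, Add(5, T)) = Add(-5, Mul(-1, T)))
Pow(Function('X')(Pow(-5, 2), 32), 2) = Pow(Add(-5, Mul(-1, 32)), 2) = Pow(Add(-5, -32), 2) = Pow(-37, 2) = 1369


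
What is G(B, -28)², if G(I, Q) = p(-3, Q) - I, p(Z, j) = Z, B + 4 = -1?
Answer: 4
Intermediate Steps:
B = -5 (B = -4 - 1 = -5)
G(I, Q) = -3 - I
G(B, -28)² = (-3 - 1*(-5))² = (-3 + 5)² = 2² = 4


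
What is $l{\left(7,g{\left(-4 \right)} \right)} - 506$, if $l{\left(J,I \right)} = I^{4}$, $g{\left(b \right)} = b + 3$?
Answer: $-505$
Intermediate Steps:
$g{\left(b \right)} = 3 + b$
$l{\left(7,g{\left(-4 \right)} \right)} - 506 = \left(3 - 4\right)^{4} - 506 = \left(-1\right)^{4} - 506 = 1 - 506 = -505$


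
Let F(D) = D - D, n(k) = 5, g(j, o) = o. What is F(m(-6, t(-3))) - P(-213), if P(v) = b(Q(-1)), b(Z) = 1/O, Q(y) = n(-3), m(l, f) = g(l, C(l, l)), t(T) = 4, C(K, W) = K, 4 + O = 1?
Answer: ⅓ ≈ 0.33333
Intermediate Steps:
O = -3 (O = -4 + 1 = -3)
m(l, f) = l
F(D) = 0
Q(y) = 5
b(Z) = -⅓ (b(Z) = 1/(-3) = -⅓)
P(v) = -⅓
F(m(-6, t(-3))) - P(-213) = 0 - 1*(-⅓) = 0 + ⅓ = ⅓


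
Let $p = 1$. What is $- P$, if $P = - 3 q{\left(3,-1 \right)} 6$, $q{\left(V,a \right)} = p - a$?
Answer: $36$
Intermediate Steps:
$q{\left(V,a \right)} = 1 - a$
$P = -36$ ($P = - 3 \left(1 - -1\right) 6 = - 3 \left(1 + 1\right) 6 = \left(-3\right) 2 \cdot 6 = \left(-6\right) 6 = -36$)
$- P = \left(-1\right) \left(-36\right) = 36$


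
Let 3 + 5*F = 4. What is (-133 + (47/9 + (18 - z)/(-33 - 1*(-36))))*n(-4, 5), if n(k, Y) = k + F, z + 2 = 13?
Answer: 21451/45 ≈ 476.69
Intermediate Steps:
z = 11 (z = -2 + 13 = 11)
F = ⅕ (F = -⅗ + (⅕)*4 = -⅗ + ⅘ = ⅕ ≈ 0.20000)
n(k, Y) = ⅕ + k (n(k, Y) = k + ⅕ = ⅕ + k)
(-133 + (47/9 + (18 - z)/(-33 - 1*(-36))))*n(-4, 5) = (-133 + (47/9 + (18 - 1*11)/(-33 - 1*(-36))))*(⅕ - 4) = (-133 + (47*(⅑) + (18 - 11)/(-33 + 36)))*(-19/5) = (-133 + (47/9 + 7/3))*(-19/5) = (-133 + 68/9)*(-19/5) = -1129/9*(-19/5) = 21451/45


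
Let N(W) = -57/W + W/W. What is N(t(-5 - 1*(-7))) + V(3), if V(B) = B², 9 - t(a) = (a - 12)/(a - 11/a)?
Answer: 31/43 ≈ 0.72093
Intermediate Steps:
t(a) = 9 - (-12 + a)/(a - 11/a) (t(a) = 9 - (a - 12)/(a - 11/a) = 9 - (-12 + a)/(a - 11/a))
N(W) = 1 - 57/W (N(W) = -57/W + 1 = 1 - 57/W)
N(t(-5 - 1*(-7))) + V(3) = (-57 + (-99 + 8*(-5 - 1*(-7))² + 12*(-5 - 1*(-7)))/(-11 + (-5 - 1*(-7))²))/(((-99 + 8*(-5 - 1*(-7))² + 12*(-5 - 1*(-7)))/(-11 + (-5 - 1*(-7))²))) + 3² = (-57 + (-99 + 8*(-5 + 7)² + 12*(-5 + 7))/(-11 + (-5 + 7)²))/(((-99 + 8*(-5 + 7)² + 12*(-5 + 7))/(-11 + (-5 + 7)²))) + 9 = (-57 + (-99 + 8*2² + 12*2)/(-11 + 2²))/(((-99 + 8*2² + 12*2)/(-11 + 2²))) + 9 = (-57 + (-99 + 8*4 + 24)/(-11 + 4))/(((-99 + 8*4 + 24)/(-11 + 4))) + 9 = (-57 + (-99 + 32 + 24)/(-7))/(((-99 + 32 + 24)/(-7))) + 9 = (-57 - ⅐*(-43))/((-⅐*(-43))) + 9 = (-57 + 43/7)/(43/7) + 9 = (7/43)*(-356/7) + 9 = -356/43 + 9 = 31/43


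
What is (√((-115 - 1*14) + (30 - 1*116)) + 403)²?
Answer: (403 + I*√215)² ≈ 1.6219e+5 + 11818.0*I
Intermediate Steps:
(√((-115 - 1*14) + (30 - 1*116)) + 403)² = (√((-115 - 14) + (30 - 116)) + 403)² = (√(-129 - 86) + 403)² = (√(-215) + 403)² = (I*√215 + 403)² = (403 + I*√215)²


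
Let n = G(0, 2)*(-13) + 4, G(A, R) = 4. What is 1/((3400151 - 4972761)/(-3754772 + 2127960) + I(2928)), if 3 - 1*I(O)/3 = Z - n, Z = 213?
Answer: -813406/628789939 ≈ -0.0012936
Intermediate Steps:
n = -48 (n = 4*(-13) + 4 = -52 + 4 = -48)
I(O) = -774 (I(O) = 9 - 3*(213 - 1*(-48)) = 9 - 3*(213 + 48) = 9 - 3*261 = 9 - 783 = -774)
1/((3400151 - 4972761)/(-3754772 + 2127960) + I(2928)) = 1/((3400151 - 4972761)/(-3754772 + 2127960) - 774) = 1/(-1572610/(-1626812) - 774) = 1/(-1572610*(-1/1626812) - 774) = 1/(786305/813406 - 774) = 1/(-628789939/813406) = -813406/628789939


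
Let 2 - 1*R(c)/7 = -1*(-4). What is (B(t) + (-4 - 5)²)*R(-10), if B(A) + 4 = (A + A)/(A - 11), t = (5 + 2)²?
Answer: -21168/19 ≈ -1114.1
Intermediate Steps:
R(c) = -14 (R(c) = 14 - (-7)*(-4) = 14 - 7*4 = 14 - 28 = -14)
t = 49 (t = 7² = 49)
B(A) = -4 + 2*A/(-11 + A) (B(A) = -4 + (A + A)/(A - 11) = -4 + (2*A)/(-11 + A) = -4 + 2*A/(-11 + A))
(B(t) + (-4 - 5)²)*R(-10) = (2*(22 - 1*49)/(-11 + 49) + (-4 - 5)²)*(-14) = (2*(22 - 49)/38 + (-9)²)*(-14) = (2*(1/38)*(-27) + 81)*(-14) = (-27/19 + 81)*(-14) = (1512/19)*(-14) = -21168/19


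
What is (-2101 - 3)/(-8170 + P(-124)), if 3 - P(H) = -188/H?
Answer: 8153/31653 ≈ 0.25757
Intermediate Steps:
P(H) = 3 + 188/H (P(H) = 3 - (-188)/H = 3 + 188/H)
(-2101 - 3)/(-8170 + P(-124)) = (-2101 - 3)/(-8170 + (3 + 188/(-124))) = -2104/(-8170 + (3 + 188*(-1/124))) = -2104/(-8170 + (3 - 47/31)) = -2104/(-8170 + 46/31) = -2104/(-253224/31) = -2104*(-31/253224) = 8153/31653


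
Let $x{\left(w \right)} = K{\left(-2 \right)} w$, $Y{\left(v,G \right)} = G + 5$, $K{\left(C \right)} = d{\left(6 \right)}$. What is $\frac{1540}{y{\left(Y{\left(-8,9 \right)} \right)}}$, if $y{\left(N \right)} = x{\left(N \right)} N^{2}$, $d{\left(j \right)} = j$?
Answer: $\frac{55}{588} \approx 0.093537$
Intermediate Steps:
$K{\left(C \right)} = 6$
$Y{\left(v,G \right)} = 5 + G$
$x{\left(w \right)} = 6 w$
$y{\left(N \right)} = 6 N^{3}$ ($y{\left(N \right)} = 6 N N^{2} = 6 N^{3}$)
$\frac{1540}{y{\left(Y{\left(-8,9 \right)} \right)}} = \frac{1540}{6 \left(5 + 9\right)^{3}} = \frac{1540}{6 \cdot 14^{3}} = \frac{1540}{6 \cdot 2744} = \frac{1540}{16464} = 1540 \cdot \frac{1}{16464} = \frac{55}{588}$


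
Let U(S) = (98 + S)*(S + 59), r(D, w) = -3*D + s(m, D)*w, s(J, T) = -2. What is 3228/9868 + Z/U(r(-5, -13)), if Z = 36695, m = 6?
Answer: 20348773/6858260 ≈ 2.9670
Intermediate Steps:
r(D, w) = -3*D - 2*w
U(S) = (59 + S)*(98 + S) (U(S) = (98 + S)*(59 + S) = (59 + S)*(98 + S))
3228/9868 + Z/U(r(-5, -13)) = 3228/9868 + 36695/(5782 + (-3*(-5) - 2*(-13))² + 157*(-3*(-5) - 2*(-13))) = 3228*(1/9868) + 36695/(5782 + (15 + 26)² + 157*(15 + 26)) = 807/2467 + 36695/(5782 + 41² + 157*41) = 807/2467 + 36695/(5782 + 1681 + 6437) = 807/2467 + 36695/13900 = 807/2467 + 36695*(1/13900) = 807/2467 + 7339/2780 = 20348773/6858260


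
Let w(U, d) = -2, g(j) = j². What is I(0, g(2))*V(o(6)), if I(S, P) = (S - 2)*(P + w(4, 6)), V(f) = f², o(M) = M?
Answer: -144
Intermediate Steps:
I(S, P) = (-2 + P)*(-2 + S) (I(S, P) = (S - 2)*(P - 2) = (-2 + S)*(-2 + P) = (-2 + P)*(-2 + S))
I(0, g(2))*V(o(6)) = (4 - 2*2² - 2*0 + 2²*0)*6² = (4 - 2*4 + 0 + 4*0)*36 = (4 - 8 + 0 + 0)*36 = -4*36 = -144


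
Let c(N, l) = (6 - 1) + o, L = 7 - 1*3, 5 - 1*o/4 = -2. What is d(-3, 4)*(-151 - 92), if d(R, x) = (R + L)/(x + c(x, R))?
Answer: -243/37 ≈ -6.5676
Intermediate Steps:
o = 28 (o = 20 - 4*(-2) = 20 + 8 = 28)
L = 4 (L = 7 - 3 = 4)
c(N, l) = 33 (c(N, l) = (6 - 1) + 28 = 5 + 28 = 33)
d(R, x) = (4 + R)/(33 + x) (d(R, x) = (R + 4)/(x + 33) = (4 + R)/(33 + x))
d(-3, 4)*(-151 - 92) = ((4 - 3)/(33 + 4))*(-151 - 92) = (1/37)*(-243) = -243/37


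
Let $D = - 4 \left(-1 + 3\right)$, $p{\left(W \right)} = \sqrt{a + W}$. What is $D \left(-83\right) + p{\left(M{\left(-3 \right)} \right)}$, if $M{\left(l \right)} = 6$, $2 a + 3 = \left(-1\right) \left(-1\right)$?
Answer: $664 + \sqrt{5} \approx 666.24$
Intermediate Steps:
$a = -1$ ($a = - \frac{3}{2} + \frac{\left(-1\right) \left(-1\right)}{2} = - \frac{3}{2} + \frac{1}{2} \cdot 1 = - \frac{3}{2} + \frac{1}{2} = -1$)
$p{\left(W \right)} = \sqrt{-1 + W}$
$D = -8$ ($D = \left(-4\right) 2 = -8$)
$D \left(-83\right) + p{\left(M{\left(-3 \right)} \right)} = \left(-8\right) \left(-83\right) + \sqrt{-1 + 6} = 664 + \sqrt{5}$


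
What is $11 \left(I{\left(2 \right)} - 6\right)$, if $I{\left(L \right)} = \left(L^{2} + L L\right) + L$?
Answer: $44$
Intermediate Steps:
$I{\left(L \right)} = L + 2 L^{2}$ ($I{\left(L \right)} = \left(L^{2} + L^{2}\right) + L = 2 L^{2} + L = L + 2 L^{2}$)
$11 \left(I{\left(2 \right)} - 6\right) = 11 \left(2 \left(1 + 2 \cdot 2\right) - 6\right) = 11 \left(2 \left(1 + 4\right) - 6\right) = 11 \left(2 \cdot 5 - 6\right) = 11 \left(10 - 6\right) = 11 \cdot 4 = 44$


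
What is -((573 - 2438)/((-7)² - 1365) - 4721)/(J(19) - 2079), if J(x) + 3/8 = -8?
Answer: -12421942/5493971 ≈ -2.2610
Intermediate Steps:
J(x) = -67/8 (J(x) = -3/8 - 8 = -67/8)
-((573 - 2438)/((-7)² - 1365) - 4721)/(J(19) - 2079) = -((573 - 2438)/((-7)² - 1365) - 4721)/(-67/8 - 2079) = -(-1865/(49 - 1365) - 4721)/(-16699/8) = -(-1865/(-1316) - 4721)*(-8)/16699 = -(-1865*(-1/1316) - 4721)*(-8)/16699 = -(1865/1316 - 4721)*(-8)/16699 = -(-6210971)*(-8)/(1316*16699) = -1*12421942/5493971 = -12421942/5493971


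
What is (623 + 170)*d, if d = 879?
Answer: 697047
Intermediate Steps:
(623 + 170)*d = (623 + 170)*879 = 793*879 = 697047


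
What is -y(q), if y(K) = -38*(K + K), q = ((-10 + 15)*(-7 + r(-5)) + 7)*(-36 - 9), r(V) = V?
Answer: 181260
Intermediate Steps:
q = 2385 (q = ((-10 + 15)*(-7 - 5) + 7)*(-36 - 9) = (5*(-12) + 7)*(-45) = (-60 + 7)*(-45) = -53*(-45) = 2385)
y(K) = -76*K
-y(q) = -(-76)*2385 = -1*(-181260) = 181260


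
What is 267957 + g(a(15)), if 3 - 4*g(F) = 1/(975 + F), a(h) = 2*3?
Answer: 525733105/1962 ≈ 2.6796e+5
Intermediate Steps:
a(h) = 6
g(F) = ¾ - 1/(4*(975 + F))
267957 + g(a(15)) = 267957 + (2924 + 3*6)/(4*(975 + 6)) = 267957 + (¼)*(2924 + 18)/981 = 267957 + (¼)*(1/981)*2942 = 267957 + 1471/1962 = 525733105/1962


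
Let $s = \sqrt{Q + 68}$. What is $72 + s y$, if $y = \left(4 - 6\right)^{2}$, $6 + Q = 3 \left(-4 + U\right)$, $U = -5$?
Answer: $72 + 4 \sqrt{35} \approx 95.664$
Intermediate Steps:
$Q = -33$ ($Q = -6 + 3 \left(-4 - 5\right) = -6 + 3 \left(-9\right) = -6 - 27 = -33$)
$y = 4$ ($y = \left(-2\right)^{2} = 4$)
$s = \sqrt{35}$ ($s = \sqrt{-33 + 68} = \sqrt{35} \approx 5.9161$)
$72 + s y = 72 + \sqrt{35} \cdot 4 = 72 + 4 \sqrt{35}$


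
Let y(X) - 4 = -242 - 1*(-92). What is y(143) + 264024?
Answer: 263878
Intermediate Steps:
y(X) = -146 (y(X) = 4 + (-242 - 1*(-92)) = 4 + (-242 + 92) = 4 - 150 = -146)
y(143) + 264024 = -146 + 264024 = 263878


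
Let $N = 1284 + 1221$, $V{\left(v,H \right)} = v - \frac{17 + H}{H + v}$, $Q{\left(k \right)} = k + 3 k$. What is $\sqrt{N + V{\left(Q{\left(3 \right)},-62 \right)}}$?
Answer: $\frac{\sqrt{251610}}{10} \approx 50.161$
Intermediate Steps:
$Q{\left(k \right)} = 4 k$
$V{\left(v,H \right)} = v - \frac{17 + H}{H + v}$
$N = 2505$
$\sqrt{N + V{\left(Q{\left(3 \right)},-62 \right)}} = \sqrt{2505 + \frac{-17 + \left(4 \cdot 3\right)^{2} - -62 - 62 \cdot 4 \cdot 3}{-62 + 4 \cdot 3}} = \sqrt{2505 + \frac{-17 + 12^{2} + 62 - 744}{-62 + 12}} = \sqrt{2505 + \frac{-17 + 144 + 62 - 744}{-50}} = \sqrt{2505 - - \frac{111}{10}} = \sqrt{2505 + \frac{111}{10}} = \sqrt{\frac{25161}{10}} = \frac{\sqrt{251610}}{10}$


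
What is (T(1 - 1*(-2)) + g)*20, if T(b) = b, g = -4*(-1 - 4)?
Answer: 460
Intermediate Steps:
g = 20 (g = -4*(-5) = 20)
(T(1 - 1*(-2)) + g)*20 = ((1 - 1*(-2)) + 20)*20 = ((1 + 2) + 20)*20 = (3 + 20)*20 = 23*20 = 460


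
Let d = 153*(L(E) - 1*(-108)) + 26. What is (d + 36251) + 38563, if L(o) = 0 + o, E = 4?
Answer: 91976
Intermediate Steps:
L(o) = o
d = 17162 (d = 153*(4 - 1*(-108)) + 26 = 153*(4 + 108) + 26 = 153*112 + 26 = 17136 + 26 = 17162)
(d + 36251) + 38563 = (17162 + 36251) + 38563 = 53413 + 38563 = 91976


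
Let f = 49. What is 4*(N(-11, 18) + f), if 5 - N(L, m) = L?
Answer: 260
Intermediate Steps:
N(L, m) = 5 - L
4*(N(-11, 18) + f) = 4*((5 - 1*(-11)) + 49) = 4*((5 + 11) + 49) = 4*(16 + 49) = 4*65 = 260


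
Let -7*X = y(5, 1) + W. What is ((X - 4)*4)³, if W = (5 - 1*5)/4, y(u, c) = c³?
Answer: -1560896/343 ≈ -4550.7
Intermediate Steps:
W = 0 (W = (5 - 5)*(¼) = 0*(¼) = 0)
X = -⅐ (X = -(1³ + 0)/7 = -(1 + 0)/7 = -⅐*1 = -⅐ ≈ -0.14286)
((X - 4)*4)³ = ((-⅐ - 4)*4)³ = (-29/7*4)³ = (-116/7)³ = -1560896/343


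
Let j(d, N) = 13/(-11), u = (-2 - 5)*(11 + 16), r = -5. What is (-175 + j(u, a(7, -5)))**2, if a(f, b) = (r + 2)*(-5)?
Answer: 3755844/121 ≈ 31040.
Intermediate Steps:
a(f, b) = 15 (a(f, b) = (-5 + 2)*(-5) = -3*(-5) = 15)
u = -189 (u = -7*27 = -189)
j(d, N) = -13/11 (j(d, N) = 13*(-1/11) = -13/11)
(-175 + j(u, a(7, -5)))**2 = (-175 - 13/11)**2 = (-1938/11)**2 = 3755844/121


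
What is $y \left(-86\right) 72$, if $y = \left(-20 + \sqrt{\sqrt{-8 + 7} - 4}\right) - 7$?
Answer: $167184 - 6192 \sqrt{-4 + i} \approx 1.6565 \cdot 10^{5} - 12479.0 i$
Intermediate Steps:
$y = -27 + \sqrt{-4 + i}$ ($y = \left(-20 + \sqrt{\sqrt{-1} - 4}\right) - 7 = \left(-20 + \sqrt{i - 4}\right) - 7 = \left(-20 + \sqrt{-4 + i}\right) - 7 = -27 + \sqrt{-4 + i} \approx -26.752 + 2.0153 i$)
$y \left(-86\right) 72 = \left(-27 + \sqrt{-4 + i}\right) \left(-86\right) 72 = \left(2322 - 86 \sqrt{-4 + i}\right) 72 = 167184 - 6192 \sqrt{-4 + i}$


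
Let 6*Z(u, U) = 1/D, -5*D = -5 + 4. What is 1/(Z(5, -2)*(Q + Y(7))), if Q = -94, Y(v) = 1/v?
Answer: -14/1095 ≈ -0.012785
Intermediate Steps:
D = ⅕ (D = -(-5 + 4)/5 = -⅕*(-1) = ⅕ ≈ 0.20000)
Z(u, U) = ⅚ (Z(u, U) = 1/(6*(⅕)) = (⅙)*5 = ⅚)
1/(Z(5, -2)*(Q + Y(7))) = 1/(5*(-94 + 1/7)/6) = 1/(5*(-94 + ⅐)/6) = 1/((⅚)*(-657/7)) = 1/(-1095/14) = -14/1095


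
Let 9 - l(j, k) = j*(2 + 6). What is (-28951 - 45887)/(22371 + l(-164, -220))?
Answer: -37419/11846 ≈ -3.1588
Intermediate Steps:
l(j, k) = 9 - 8*j (l(j, k) = 9 - j*(2 + 6) = 9 - j*8 = 9 - 8*j)
(-28951 - 45887)/(22371 + l(-164, -220)) = (-28951 - 45887)/(22371 + (9 - 8*(-164))) = -74838/(22371 + (9 + 1312)) = -74838/(22371 + 1321) = -74838/23692 = -74838*1/23692 = -37419/11846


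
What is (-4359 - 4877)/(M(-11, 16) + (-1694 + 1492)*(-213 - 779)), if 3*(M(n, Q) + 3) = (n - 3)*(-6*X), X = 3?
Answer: -9236/200465 ≈ -0.046073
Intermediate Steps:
M(n, Q) = 15 - 6*n (M(n, Q) = -3 + ((n - 3)*(-6*3))/3 = -3 + ((-3 + n)*(-18))/3 = -3 + (54 - 18*n)/3 = -3 + (18 - 6*n) = 15 - 6*n)
(-4359 - 4877)/(M(-11, 16) + (-1694 + 1492)*(-213 - 779)) = (-4359 - 4877)/((15 - 6*(-11)) + (-1694 + 1492)*(-213 - 779)) = -9236/((15 + 66) - 202*(-992)) = -9236/(81 + 200384) = -9236/200465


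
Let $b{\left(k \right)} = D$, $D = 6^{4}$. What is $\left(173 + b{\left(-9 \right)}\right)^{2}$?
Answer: $2157961$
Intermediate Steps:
$D = 1296$
$b{\left(k \right)} = 1296$
$\left(173 + b{\left(-9 \right)}\right)^{2} = \left(173 + 1296\right)^{2} = 1469^{2} = 2157961$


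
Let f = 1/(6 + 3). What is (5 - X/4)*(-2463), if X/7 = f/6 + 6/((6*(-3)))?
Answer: -984379/72 ≈ -13672.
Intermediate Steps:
f = ⅑ (f = 1/9 = ⅑ ≈ 0.11111)
X = -119/54 (X = 7*((⅑)/6 + 6/((6*(-3)))) = 7*((⅑)*(⅙) + 6/(-18)) = 7*(1/54 + 6*(-1/18)) = 7*(1/54 - ⅓) = 7*(-17/54) = -119/54 ≈ -2.2037)
(5 - X/4)*(-2463) = (5 - (-119)/(54*4))*(-2463) = (5 - 1*(-119/216))*(-2463) = (5 + 119/216)*(-2463) = (1199/216)*(-2463) = -984379/72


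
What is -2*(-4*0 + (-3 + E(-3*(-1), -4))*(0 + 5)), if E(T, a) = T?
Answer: 0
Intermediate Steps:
-2*(-4*0 + (-3 + E(-3*(-1), -4))*(0 + 5)) = -2*(-4*0 + (-3 - 3*(-1))*(0 + 5)) = -2*(0 + (-3 + 3)*5) = -2*(0 + 0*5) = -2*(0 + 0) = -2*0 = 0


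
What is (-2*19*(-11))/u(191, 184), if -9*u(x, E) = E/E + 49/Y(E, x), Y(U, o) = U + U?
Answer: -461472/139 ≈ -3319.9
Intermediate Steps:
Y(U, o) = 2*U
u(x, E) = -1/9 - 49/(18*E) (u(x, E) = -(E/E + 49/((2*E)))/9 = -(1 + 49*(1/(2*E)))/9 = -(1 + 49/(2*E))/9 = -1/9 - 49/(18*E))
(-2*19*(-11))/u(191, 184) = (-2*19*(-11))/(((1/18)*(-49 - 2*184)/184)) = (-38*(-11))/(((1/18)*(1/184)*(-49 - 368))) = 418/(((1/18)*(1/184)*(-417))) = 418/(-139/1104) = 418*(-1104/139) = -461472/139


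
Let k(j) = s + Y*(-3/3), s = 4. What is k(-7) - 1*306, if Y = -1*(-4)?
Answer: -306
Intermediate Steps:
Y = 4
k(j) = 0 (k(j) = 4 + 4*(-3/3) = 4 + 4*(-3*⅓) = 4 + 4*(-1) = 4 - 4 = 0)
k(-7) - 1*306 = 0 - 1*306 = 0 - 306 = -306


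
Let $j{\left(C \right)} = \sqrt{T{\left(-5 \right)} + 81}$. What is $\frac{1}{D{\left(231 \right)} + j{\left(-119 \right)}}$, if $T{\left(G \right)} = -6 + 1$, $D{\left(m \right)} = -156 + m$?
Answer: $\frac{75}{5549} - \frac{2 \sqrt{19}}{5549} \approx 0.011945$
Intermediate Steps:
$T{\left(G \right)} = -5$
$j{\left(C \right)} = 2 \sqrt{19}$ ($j{\left(C \right)} = \sqrt{-5 + 81} = \sqrt{76} = 2 \sqrt{19}$)
$\frac{1}{D{\left(231 \right)} + j{\left(-119 \right)}} = \frac{1}{\left(-156 + 231\right) + 2 \sqrt{19}} = \frac{1}{75 + 2 \sqrt{19}}$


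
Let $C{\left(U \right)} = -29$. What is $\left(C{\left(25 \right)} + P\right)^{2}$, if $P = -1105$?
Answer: $1285956$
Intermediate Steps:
$\left(C{\left(25 \right)} + P\right)^{2} = \left(-29 - 1105\right)^{2} = \left(-1134\right)^{2} = 1285956$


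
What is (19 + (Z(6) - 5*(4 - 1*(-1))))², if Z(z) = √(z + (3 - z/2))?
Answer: (6 - √6)² ≈ 12.606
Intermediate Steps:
Z(z) = √(3 + z/2) (Z(z) = √(z + (3 - z/2)) = √(3 + z/2))
(19 + (Z(6) - 5*(4 - 1*(-1))))² = (19 + (√(12 + 2*6)/2 - 5*(4 - 1*(-1))))² = (19 + (√(12 + 12)/2 - 5*(4 + 1)))² = (19 + (√24/2 - 5*5))² = (19 + ((2*√6)/2 - 25))² = (19 + (√6 - 25))² = (19 + (-25 + √6))² = (-6 + √6)²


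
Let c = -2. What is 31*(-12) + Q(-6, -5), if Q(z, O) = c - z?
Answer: -368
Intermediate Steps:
Q(z, O) = -2 - z
31*(-12) + Q(-6, -5) = 31*(-12) + (-2 - 1*(-6)) = -372 + (-2 + 6) = -372 + 4 = -368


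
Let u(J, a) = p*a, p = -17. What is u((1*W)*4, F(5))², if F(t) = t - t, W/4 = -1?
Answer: 0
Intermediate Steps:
W = -4 (W = 4*(-1) = -4)
F(t) = 0
u(J, a) = -17*a
u((1*W)*4, F(5))² = (-17*0)² = 0² = 0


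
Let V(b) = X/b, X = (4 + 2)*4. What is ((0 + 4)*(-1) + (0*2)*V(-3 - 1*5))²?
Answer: 16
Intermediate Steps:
X = 24 (X = 6*4 = 24)
V(b) = 24/b
((0 + 4)*(-1) + (0*2)*V(-3 - 1*5))² = ((0 + 4)*(-1) + (0*2)*(24/(-3 - 1*5)))² = (4*(-1) + 0*(24/(-3 - 5)))² = (-4 + 0*(24/(-8)))² = (-4 + 0*(24*(-⅛)))² = (-4 + 0*(-3))² = (-4 + 0)² = (-4)² = 16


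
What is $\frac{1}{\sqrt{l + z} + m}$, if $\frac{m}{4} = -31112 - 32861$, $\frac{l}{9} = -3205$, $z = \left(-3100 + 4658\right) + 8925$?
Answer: $- \frac{127946}{32740367013} - \frac{i \sqrt{18362}}{65480734026} \approx -3.9079 \cdot 10^{-6} - 2.0694 \cdot 10^{-9} i$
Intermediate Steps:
$z = 10483$ ($z = 1558 + 8925 = 10483$)
$l = -28845$ ($l = 9 \left(-3205\right) = -28845$)
$m = -255892$ ($m = 4 \left(-31112 - 32861\right) = 4 \left(-63973\right) = -255892$)
$\frac{1}{\sqrt{l + z} + m} = \frac{1}{\sqrt{-28845 + 10483} - 255892} = \frac{1}{\sqrt{-18362} - 255892} = \frac{1}{i \sqrt{18362} - 255892} = \frac{1}{-255892 + i \sqrt{18362}}$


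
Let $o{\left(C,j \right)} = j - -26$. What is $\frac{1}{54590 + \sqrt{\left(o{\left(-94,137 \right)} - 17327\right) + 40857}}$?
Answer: $\frac{54590}{2980044407} - \frac{\sqrt{23693}}{2980044407} \approx 1.8267 \cdot 10^{-5}$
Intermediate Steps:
$o{\left(C,j \right)} = 26 + j$ ($o{\left(C,j \right)} = j + 26 = 26 + j$)
$\frac{1}{54590 + \sqrt{\left(o{\left(-94,137 \right)} - 17327\right) + 40857}} = \frac{1}{54590 + \sqrt{\left(\left(26 + 137\right) - 17327\right) + 40857}} = \frac{1}{54590 + \sqrt{\left(163 - 17327\right) + 40857}} = \frac{1}{54590 + \sqrt{-17164 + 40857}} = \frac{1}{54590 + \sqrt{23693}}$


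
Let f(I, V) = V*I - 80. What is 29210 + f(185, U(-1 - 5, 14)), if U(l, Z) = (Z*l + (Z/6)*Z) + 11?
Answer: 65005/3 ≈ 21668.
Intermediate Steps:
U(l, Z) = 11 + Z²/6 + Z*l (U(l, Z) = (Z*l + (Z*(⅙))*Z) + 11 = (Z*l + (Z/6)*Z) + 11 = (Z*l + Z²/6) + 11 = (Z²/6 + Z*l) + 11 = 11 + Z²/6 + Z*l)
f(I, V) = -80 + I*V (f(I, V) = I*V - 80 = -80 + I*V)
29210 + f(185, U(-1 - 5, 14)) = 29210 + (-80 + 185*(11 + (⅙)*14² + 14*(-1 - 5))) = 29210 + (-80 + 185*(11 + (⅙)*196 + 14*(-6))) = 29210 + (-80 + 185*(11 + 98/3 - 84)) = 29210 + (-80 + 185*(-121/3)) = 29210 + (-80 - 22385/3) = 29210 - 22625/3 = 65005/3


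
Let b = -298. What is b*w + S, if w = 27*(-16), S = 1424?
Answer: 130160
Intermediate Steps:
w = -432
b*w + S = -298*(-432) + 1424 = 128736 + 1424 = 130160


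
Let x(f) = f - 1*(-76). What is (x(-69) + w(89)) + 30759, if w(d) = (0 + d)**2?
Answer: 38687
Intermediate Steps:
x(f) = 76 + f (x(f) = f + 76 = 76 + f)
w(d) = d**2
(x(-69) + w(89)) + 30759 = ((76 - 69) + 89**2) + 30759 = (7 + 7921) + 30759 = 7928 + 30759 = 38687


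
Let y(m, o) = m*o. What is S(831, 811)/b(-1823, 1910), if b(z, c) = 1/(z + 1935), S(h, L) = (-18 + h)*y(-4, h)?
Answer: -302670144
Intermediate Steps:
S(h, L) = -4*h*(-18 + h) (S(h, L) = (-18 + h)*(-4*h) = -4*h*(-18 + h))
b(z, c) = 1/(1935 + z)
S(831, 811)/b(-1823, 1910) = (4*831*(18 - 1*831))/(1/(1935 - 1823)) = (4*831*(18 - 831))/(1/112) = (4*831*(-813))/(1/112) = -2702412*112 = -302670144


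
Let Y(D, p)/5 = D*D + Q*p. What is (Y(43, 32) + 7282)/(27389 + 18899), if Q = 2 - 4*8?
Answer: 11727/46288 ≈ 0.25335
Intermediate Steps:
Q = -30 (Q = 2 - 32 = -30)
Y(D, p) = -150*p + 5*D² (Y(D, p) = 5*(D*D - 30*p) = 5*(D² - 30*p) = -150*p + 5*D²)
(Y(43, 32) + 7282)/(27389 + 18899) = ((-150*32 + 5*43²) + 7282)/(27389 + 18899) = ((-4800 + 5*1849) + 7282)/46288 = ((-4800 + 9245) + 7282)*(1/46288) = (4445 + 7282)*(1/46288) = 11727*(1/46288) = 11727/46288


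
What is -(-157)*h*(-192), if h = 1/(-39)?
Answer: 10048/13 ≈ 772.92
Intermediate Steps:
h = -1/39 ≈ -0.025641
-(-157)*h*(-192) = -(-157)*(-1)/39*(-192) = -157*1/39*(-192) = -157/39*(-192) = 10048/13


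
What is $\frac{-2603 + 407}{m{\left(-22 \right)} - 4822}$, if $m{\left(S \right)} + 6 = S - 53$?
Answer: $\frac{2196}{4903} \approx 0.44789$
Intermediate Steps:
$m{\left(S \right)} = -59 + S$ ($m{\left(S \right)} = -6 + \left(S - 53\right) = -6 + \left(-53 + S\right) = -59 + S$)
$\frac{-2603 + 407}{m{\left(-22 \right)} - 4822} = \frac{-2603 + 407}{\left(-59 - 22\right) - 4822} = - \frac{2196}{-81 - 4822} = - \frac{2196}{-4903} = \left(-2196\right) \left(- \frac{1}{4903}\right) = \frac{2196}{4903}$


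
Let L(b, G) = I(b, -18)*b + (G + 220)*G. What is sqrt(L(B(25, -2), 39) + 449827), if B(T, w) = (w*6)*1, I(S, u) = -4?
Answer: 2*sqrt(114994) ≈ 678.21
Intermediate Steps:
B(T, w) = 6*w (B(T, w) = (6*w)*1 = 6*w)
L(b, G) = -4*b + G*(220 + G) (L(b, G) = -4*b + (G + 220)*G = -4*b + (220 + G)*G = -4*b + G*(220 + G))
sqrt(L(B(25, -2), 39) + 449827) = sqrt((39**2 - 24*(-2) + 220*39) + 449827) = sqrt((1521 - 4*(-12) + 8580) + 449827) = sqrt((1521 + 48 + 8580) + 449827) = sqrt(10149 + 449827) = sqrt(459976) = 2*sqrt(114994)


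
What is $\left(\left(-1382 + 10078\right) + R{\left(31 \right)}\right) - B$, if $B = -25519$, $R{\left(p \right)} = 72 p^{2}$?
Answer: $103407$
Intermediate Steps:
$\left(\left(-1382 + 10078\right) + R{\left(31 \right)}\right) - B = \left(\left(-1382 + 10078\right) + 72 \cdot 31^{2}\right) - -25519 = \left(8696 + 72 \cdot 961\right) + 25519 = \left(8696 + 69192\right) + 25519 = 77888 + 25519 = 103407$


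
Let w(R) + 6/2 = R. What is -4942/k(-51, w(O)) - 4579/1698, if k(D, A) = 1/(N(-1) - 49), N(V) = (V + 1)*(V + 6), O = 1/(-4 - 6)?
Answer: 411179705/1698 ≈ 2.4216e+5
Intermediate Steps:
O = -1/10 (O = 1/(-10) = -1/10 ≈ -0.10000)
N(V) = (1 + V)*(6 + V)
w(R) = -3 + R
k(D, A) = -1/49 (k(D, A) = 1/((6 + (-1)**2 + 7*(-1)) - 49) = 1/((6 + 1 - 7) - 49) = 1/(0 - 49) = 1/(-49) = -1/49)
-4942/k(-51, w(O)) - 4579/1698 = -4942/(-1/49) - 4579/1698 = -4942*(-49) - 4579*1/1698 = 242158 - 4579/1698 = 411179705/1698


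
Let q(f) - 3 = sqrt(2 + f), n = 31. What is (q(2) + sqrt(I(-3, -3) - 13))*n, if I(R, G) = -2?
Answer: 155 + 31*I*sqrt(15) ≈ 155.0 + 120.06*I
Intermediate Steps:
q(f) = 3 + sqrt(2 + f)
(q(2) + sqrt(I(-3, -3) - 13))*n = ((3 + sqrt(2 + 2)) + sqrt(-2 - 13))*31 = ((3 + sqrt(4)) + sqrt(-15))*31 = ((3 + 2) + I*sqrt(15))*31 = (5 + I*sqrt(15))*31 = 155 + 31*I*sqrt(15)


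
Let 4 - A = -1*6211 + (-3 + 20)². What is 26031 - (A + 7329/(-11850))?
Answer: 79417193/3950 ≈ 20106.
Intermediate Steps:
A = 5926 (A = 4 - (-1*6211 + (-3 + 20)²) = 4 - (-6211 + 17²) = 4 - (-6211 + 289) = 4 - 1*(-5922) = 4 + 5922 = 5926)
26031 - (A + 7329/(-11850)) = 26031 - (5926 + 7329/(-11850)) = 26031 - (5926 + 7329*(-1/11850)) = 26031 - (5926 - 2443/3950) = 26031 - 1*23405257/3950 = 26031 - 23405257/3950 = 79417193/3950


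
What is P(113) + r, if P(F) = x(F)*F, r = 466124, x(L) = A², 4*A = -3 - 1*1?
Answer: 466237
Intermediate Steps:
A = -1 (A = (-3 - 1*1)/4 = (-3 - 1)/4 = (¼)*(-4) = -1)
x(L) = 1 (x(L) = (-1)² = 1)
P(F) = F (P(F) = 1*F = F)
P(113) + r = 113 + 466124 = 466237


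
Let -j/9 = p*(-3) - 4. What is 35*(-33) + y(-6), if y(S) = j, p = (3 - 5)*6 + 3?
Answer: -1362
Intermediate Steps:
p = -9 (p = -2*6 + 3 = -12 + 3 = -9)
j = -207 (j = -9*(-9*(-3) - 4) = -9*(27 - 4) = -9*23 = -207)
y(S) = -207
35*(-33) + y(-6) = 35*(-33) - 207 = -1155 - 207 = -1362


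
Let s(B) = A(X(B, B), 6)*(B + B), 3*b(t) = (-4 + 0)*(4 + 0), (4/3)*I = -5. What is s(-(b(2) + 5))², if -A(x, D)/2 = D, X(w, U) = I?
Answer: 64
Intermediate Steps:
I = -15/4 (I = (¾)*(-5) = -15/4 ≈ -3.7500)
X(w, U) = -15/4
b(t) = -16/3 (b(t) = ((-4 + 0)*(4 + 0))/3 = (-4*4)/3 = (⅓)*(-16) = -16/3)
A(x, D) = -2*D
s(B) = -24*B (s(B) = (-2*6)*(B + B) = -24*B)
s(-(b(2) + 5))² = (-(-24)*(-16/3 + 5))² = (-(-24)*(-1)/3)² = (-24*⅓)² = (-8)² = 64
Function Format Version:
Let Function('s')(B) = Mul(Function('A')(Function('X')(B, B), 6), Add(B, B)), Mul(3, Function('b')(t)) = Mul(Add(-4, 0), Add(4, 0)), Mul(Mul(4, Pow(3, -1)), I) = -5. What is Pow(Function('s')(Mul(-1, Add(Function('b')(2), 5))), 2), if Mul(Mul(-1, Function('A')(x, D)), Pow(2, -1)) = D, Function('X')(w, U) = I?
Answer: 64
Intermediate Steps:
I = Rational(-15, 4) (I = Mul(Rational(3, 4), -5) = Rational(-15, 4) ≈ -3.7500)
Function('X')(w, U) = Rational(-15, 4)
Function('b')(t) = Rational(-16, 3) (Function('b')(t) = Mul(Rational(1, 3), Mul(Add(-4, 0), Add(4, 0))) = Mul(Rational(1, 3), Mul(-4, 4)) = Mul(Rational(1, 3), -16) = Rational(-16, 3))
Function('A')(x, D) = Mul(-2, D)
Function('s')(B) = Mul(-24, B) (Function('s')(B) = Mul(Mul(-2, 6), Add(B, B)) = Mul(-12, Mul(2, B)) = Mul(-24, B))
Pow(Function('s')(Mul(-1, Add(Function('b')(2), 5))), 2) = Pow(Mul(-24, Mul(-1, Add(Rational(-16, 3), 5))), 2) = Pow(Mul(-24, Mul(-1, Rational(-1, 3))), 2) = Pow(Mul(-24, Rational(1, 3)), 2) = Pow(-8, 2) = 64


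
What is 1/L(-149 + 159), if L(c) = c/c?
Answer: 1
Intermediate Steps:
L(c) = 1
1/L(-149 + 159) = 1/1 = 1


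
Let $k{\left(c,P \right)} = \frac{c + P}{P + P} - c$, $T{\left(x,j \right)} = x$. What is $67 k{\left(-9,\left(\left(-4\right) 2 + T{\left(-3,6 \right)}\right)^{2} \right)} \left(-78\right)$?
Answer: $- \frac{5983770}{121} \approx -49453.0$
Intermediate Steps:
$k{\left(c,P \right)} = - c + \frac{P + c}{2 P}$ ($k{\left(c,P \right)} = \frac{P + c}{2 P} - c = - c + \frac{P + c}{2 P}$)
$67 k{\left(-9,\left(\left(-4\right) 2 + T{\left(-3,6 \right)}\right)^{2} \right)} \left(-78\right) = 67 \left(\frac{1}{2} - -9 + \frac{1}{2} \left(-9\right) \frac{1}{\left(\left(-4\right) 2 - 3\right)^{2}}\right) \left(-78\right) = 67 \left(\frac{1}{2} + 9 + \frac{1}{2} \left(-9\right) \frac{1}{\left(-8 - 3\right)^{2}}\right) \left(-78\right) = 67 \left(\frac{1}{2} + 9 + \frac{1}{2} \left(-9\right) \frac{1}{\left(-11\right)^{2}}\right) \left(-78\right) = 67 \left(\frac{1}{2} + 9 + \frac{1}{2} \left(-9\right) \frac{1}{121}\right) \left(-78\right) = 67 \left(\frac{1}{2} + 9 - \frac{9}{242}\right) \left(-78\right) = 67 \cdot \frac{1145}{121} \left(-78\right) = \frac{76715}{121} \left(-78\right) = - \frac{5983770}{121}$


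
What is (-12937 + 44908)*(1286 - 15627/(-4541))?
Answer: 187201490763/4541 ≈ 4.1225e+7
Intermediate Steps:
(-12937 + 44908)*(1286 - 15627/(-4541)) = 31971*(1286 - 15627*(-1/4541)) = 31971*(1286 + 15627/4541) = 31971*(5855353/4541) = 187201490763/4541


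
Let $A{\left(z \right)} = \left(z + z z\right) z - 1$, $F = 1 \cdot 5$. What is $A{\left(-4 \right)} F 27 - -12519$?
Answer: $5904$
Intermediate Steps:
$F = 5$
$A{\left(z \right)} = -1 + z \left(z + z^{2}\right)$ ($A{\left(z \right)} = \left(z + z^{2}\right) z - 1 = z \left(z + z^{2}\right) - 1 = -1 + z \left(z + z^{2}\right)$)
$A{\left(-4 \right)} F 27 - -12519 = \left(-1 + \left(-4\right)^{2} + \left(-4\right)^{3}\right) 5 \cdot 27 - -12519 = \left(-1 + 16 - 64\right) 5 \cdot 27 + 12519 = \left(-49\right) 5 \cdot 27 + 12519 = \left(-245\right) 27 + 12519 = -6615 + 12519 = 5904$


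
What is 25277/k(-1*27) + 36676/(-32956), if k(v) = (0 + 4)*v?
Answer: -209247455/889812 ≈ -235.16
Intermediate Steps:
k(v) = 4*v
25277/k(-1*27) + 36676/(-32956) = 25277/((4*(-1*27))) + 36676/(-32956) = 25277/((4*(-27))) + 36676*(-1/32956) = 25277/(-108) - 9169/8239 = 25277*(-1/108) - 9169/8239 = -25277/108 - 9169/8239 = -209247455/889812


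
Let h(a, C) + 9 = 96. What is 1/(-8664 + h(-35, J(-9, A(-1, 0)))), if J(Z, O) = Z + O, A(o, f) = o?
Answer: -1/8577 ≈ -0.00011659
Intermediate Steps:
J(Z, O) = O + Z
h(a, C) = 87 (h(a, C) = -9 + 96 = 87)
1/(-8664 + h(-35, J(-9, A(-1, 0)))) = 1/(-8664 + 87) = 1/(-8577) = -1/8577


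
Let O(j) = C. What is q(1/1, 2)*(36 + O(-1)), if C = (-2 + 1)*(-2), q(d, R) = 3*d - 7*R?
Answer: -418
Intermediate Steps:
q(d, R) = -7*R + 3*d
C = 2 (C = -1*(-2) = 2)
O(j) = 2
q(1/1, 2)*(36 + O(-1)) = (-7*2 + 3/1)*(36 + 2) = (-14 + 3*1)*38 = (-14 + 3)*38 = -11*38 = -418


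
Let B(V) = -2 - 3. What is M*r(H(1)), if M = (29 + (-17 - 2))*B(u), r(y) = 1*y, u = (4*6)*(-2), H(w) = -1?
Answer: 50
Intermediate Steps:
u = -48 (u = 24*(-2) = -48)
B(V) = -5
r(y) = y
M = -50 (M = (29 + (-17 - 2))*(-5) = (29 - 19)*(-5) = 10*(-5) = -50)
M*r(H(1)) = -50*(-1) = 50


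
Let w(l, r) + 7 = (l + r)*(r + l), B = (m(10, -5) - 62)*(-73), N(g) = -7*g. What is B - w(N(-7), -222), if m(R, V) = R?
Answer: -26126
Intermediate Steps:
B = 3796 (B = (10 - 62)*(-73) = -52*(-73) = 3796)
w(l, r) = -7 + (l + r)² (w(l, r) = -7 + (l + r)*(r + l) = -7 + (l + r)*(l + r) = -7 + (l + r)²)
B - w(N(-7), -222) = 3796 - (-7 + (-7*(-7) - 222)²) = 3796 - (-7 + (49 - 222)²) = 3796 - (-7 + (-173)²) = 3796 - (-7 + 29929) = 3796 - 1*29922 = 3796 - 29922 = -26126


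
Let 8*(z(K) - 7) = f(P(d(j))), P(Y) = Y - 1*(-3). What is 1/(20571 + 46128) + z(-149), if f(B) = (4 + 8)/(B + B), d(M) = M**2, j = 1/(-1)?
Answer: 7670401/1067184 ≈ 7.1875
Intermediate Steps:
j = -1
P(Y) = 3 + Y (P(Y) = Y + 3 = 3 + Y)
f(B) = 6/B (f(B) = 12/((2*B)) = 12*(1/(2*B)) = 6/B)
z(K) = 115/16 (z(K) = 7 + (6/(3 + (-1)**2))/8 = 7 + (6/(3 + 1))/8 = 7 + (6/4)/8 = 7 + (6*(1/4))/8 = 7 + (1/8)*(3/2) = 7 + 3/16 = 115/16)
1/(20571 + 46128) + z(-149) = 1/(20571 + 46128) + 115/16 = 1/66699 + 115/16 = 7670401/1067184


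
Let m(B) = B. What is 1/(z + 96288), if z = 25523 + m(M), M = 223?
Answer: 1/122034 ≈ 8.1944e-6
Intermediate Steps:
z = 25746 (z = 25523 + 223 = 25746)
1/(z + 96288) = 1/(25746 + 96288) = 1/122034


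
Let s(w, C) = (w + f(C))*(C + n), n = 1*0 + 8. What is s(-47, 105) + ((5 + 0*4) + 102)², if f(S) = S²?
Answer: 1251963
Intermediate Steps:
n = 8 (n = 0 + 8 = 8)
s(w, C) = (8 + C)*(w + C²) (s(w, C) = (w + C²)*(C + 8) = (w + C²)*(8 + C) = (8 + C)*(w + C²))
s(-47, 105) + ((5 + 0*4) + 102)² = (105³ + 8*(-47) + 8*105² + 105*(-47)) + ((5 + 0*4) + 102)² = (1157625 - 376 + 8*11025 - 4935) + ((5 + 0) + 102)² = (1157625 - 376 + 88200 - 4935) + (5 + 102)² = 1240514 + 107² = 1240514 + 11449 = 1251963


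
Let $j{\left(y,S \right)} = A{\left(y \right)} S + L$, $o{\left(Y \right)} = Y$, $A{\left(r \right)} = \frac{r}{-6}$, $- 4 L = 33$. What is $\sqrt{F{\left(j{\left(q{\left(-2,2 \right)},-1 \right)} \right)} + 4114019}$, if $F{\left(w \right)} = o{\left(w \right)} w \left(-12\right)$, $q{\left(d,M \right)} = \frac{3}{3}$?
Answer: $\frac{\sqrt{148076457}}{6} \approx 2028.1$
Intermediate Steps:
$L = - \frac{33}{4}$ ($L = \left(- \frac{1}{4}\right) 33 = - \frac{33}{4} \approx -8.25$)
$A{\left(r \right)} = - \frac{r}{6}$ ($A{\left(r \right)} = r \left(- \frac{1}{6}\right) = - \frac{r}{6}$)
$q{\left(d,M \right)} = 1$ ($q{\left(d,M \right)} = 3 \cdot \frac{1}{3} = 1$)
$j{\left(y,S \right)} = - \frac{33}{4} - \frac{S y}{6}$ ($j{\left(y,S \right)} = - \frac{y}{6} S - \frac{33}{4} = - \frac{S y}{6} - \frac{33}{4} = - \frac{33}{4} - \frac{S y}{6}$)
$F{\left(w \right)} = - 12 w^{2}$ ($F{\left(w \right)} = w w \left(-12\right) = w^{2} \left(-12\right) = - 12 w^{2}$)
$\sqrt{F{\left(j{\left(q{\left(-2,2 \right)},-1 \right)} \right)} + 4114019} = \sqrt{- 12 \left(- \frac{33}{4} - \left(- \frac{1}{6}\right) 1\right)^{2} + 4114019} = \sqrt{- 12 \left(- \frac{33}{4} + \frac{1}{6}\right)^{2} + 4114019} = \sqrt{- 12 \left(- \frac{97}{12}\right)^{2} + 4114019} = \sqrt{\left(-12\right) \frac{9409}{144} + 4114019} = \sqrt{- \frac{9409}{12} + 4114019} = \sqrt{\frac{49358819}{12}} = \frac{\sqrt{148076457}}{6}$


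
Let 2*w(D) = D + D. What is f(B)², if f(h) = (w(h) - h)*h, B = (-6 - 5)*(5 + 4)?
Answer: 0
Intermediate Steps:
B = -99 (B = -11*9 = -99)
w(D) = D (w(D) = (D + D)/2 = (2*D)/2 = D)
f(h) = 0 (f(h) = (h - h)*h = 0*h = 0)
f(B)² = 0² = 0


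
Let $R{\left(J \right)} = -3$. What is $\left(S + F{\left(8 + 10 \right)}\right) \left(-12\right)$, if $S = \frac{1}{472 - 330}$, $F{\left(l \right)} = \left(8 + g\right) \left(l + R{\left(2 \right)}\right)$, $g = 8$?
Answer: $- \frac{204486}{71} \approx -2880.1$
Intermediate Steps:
$F{\left(l \right)} = -48 + 16 l$ ($F{\left(l \right)} = \left(8 + 8\right) \left(l - 3\right) = 16 \left(-3 + l\right) = -48 + 16 l$)
$S = \frac{1}{142} \approx 0.0070423$
$\left(S + F{\left(8 + 10 \right)}\right) \left(-12\right) = \left(\frac{1}{142} - \left(48 - 16 \left(8 + 10\right)\right)\right) \left(-12\right) = \left(\frac{1}{142} + \left(-48 + 16 \cdot 18\right)\right) \left(-12\right) = \left(\frac{1}{142} + \left(-48 + 288\right)\right) \left(-12\right) = \left(\frac{1}{142} + 240\right) \left(-12\right) = \frac{34081}{142} \left(-12\right) = - \frac{204486}{71}$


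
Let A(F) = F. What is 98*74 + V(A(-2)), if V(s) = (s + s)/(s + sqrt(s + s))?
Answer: 7253 + I ≈ 7253.0 + 1.0*I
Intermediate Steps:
V(s) = 2*s/(s + sqrt(2)*sqrt(s)) (V(s) = (2*s)/(s + sqrt(2*s)) = (2*s)/(s + sqrt(2)*sqrt(s)) = 2*s/(s + sqrt(2)*sqrt(s)))
98*74 + V(A(-2)) = 98*74 + 2*(-2)/(-2 + sqrt(2)*sqrt(-2)) = 7252 + 2*(-2)/(-2 + sqrt(2)*(I*sqrt(2))) = 7252 + 2*(-2)/(-2 + 2*I) = 7252 + 2*(-2)*((-2 - 2*I)/8) = 7252 + (1 + I) = 7253 + I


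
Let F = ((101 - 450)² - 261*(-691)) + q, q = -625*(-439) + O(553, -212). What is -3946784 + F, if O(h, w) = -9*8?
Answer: -3370329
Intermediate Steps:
O(h, w) = -72
q = 274303 (q = -625*(-439) - 72 = 274375 - 72 = 274303)
F = 576455 (F = ((101 - 450)² - 261*(-691)) + 274303 = ((-349)² + 180351) + 274303 = (121801 + 180351) + 274303 = 302152 + 274303 = 576455)
-3946784 + F = -3946784 + 576455 = -3370329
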